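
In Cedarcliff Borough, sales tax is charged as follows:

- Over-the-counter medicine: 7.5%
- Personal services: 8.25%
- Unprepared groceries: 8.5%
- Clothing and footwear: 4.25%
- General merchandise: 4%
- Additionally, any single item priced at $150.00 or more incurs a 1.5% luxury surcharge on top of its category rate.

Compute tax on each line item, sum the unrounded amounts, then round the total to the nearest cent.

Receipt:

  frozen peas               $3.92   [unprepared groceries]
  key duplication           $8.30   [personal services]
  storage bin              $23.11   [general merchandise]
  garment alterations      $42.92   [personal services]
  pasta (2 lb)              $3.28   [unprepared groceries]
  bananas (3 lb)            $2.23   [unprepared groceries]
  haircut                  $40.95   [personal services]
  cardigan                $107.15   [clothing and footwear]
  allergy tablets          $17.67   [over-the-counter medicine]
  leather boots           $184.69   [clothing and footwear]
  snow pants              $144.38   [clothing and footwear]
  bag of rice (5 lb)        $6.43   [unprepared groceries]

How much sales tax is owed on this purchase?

Frozen peas $3.92: unprepared groceries → 8.5% → $0.3332
Key duplication $8.30: personal services → 8.25% → $0.68475
Storage bin $23.11: general merchandise → 4% → $0.9244
Garment alterations $42.92: personal services → 8.25% → $3.5409
Pasta (2 lb) $3.28: unprepared groceries → 8.5% → $0.2788
Bananas (3 lb) $2.23: unprepared groceries → 8.5% → $0.18955
Haircut $40.95: personal services → 8.25% → $3.378375
Cardigan $107.15: clothing and footwear → 4.25% → $4.553875
Allergy tablets $17.67: over-the-counter medicine → 7.5% → $1.32525
Leather boots $184.69: clothing and footwear → 4.25% + 1.5% surcharge = 5.75% → $10.619675
Snow pants $144.38: clothing and footwear → 4.25% → $6.13615
Bag of rice (5 lb) $6.43: unprepared groceries → 8.5% → $0.54655
Unrounded tax sum = $32.511475 → $32.51

$32.51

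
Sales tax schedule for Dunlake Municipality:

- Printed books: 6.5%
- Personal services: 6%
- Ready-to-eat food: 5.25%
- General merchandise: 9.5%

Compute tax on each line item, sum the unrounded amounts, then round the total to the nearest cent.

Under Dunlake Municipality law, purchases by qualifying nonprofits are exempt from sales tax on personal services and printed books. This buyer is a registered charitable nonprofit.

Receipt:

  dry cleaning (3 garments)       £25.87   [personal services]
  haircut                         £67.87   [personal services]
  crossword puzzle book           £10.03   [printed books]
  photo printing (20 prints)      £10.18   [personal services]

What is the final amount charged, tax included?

Dry cleaning (3 garments) £25.87: personal services, buyer-exempt → 0% → £0.00
Haircut £67.87: personal services, buyer-exempt → 0% → £0.00
Crossword puzzle book £10.03: printed books, buyer-exempt → 0% → £0.00
Photo printing (20 prints) £10.18: personal services, buyer-exempt → 0% → £0.00
Subtotal = £113.95; unrounded tax = £0.00 → £0.00; total due = £113.95

£113.95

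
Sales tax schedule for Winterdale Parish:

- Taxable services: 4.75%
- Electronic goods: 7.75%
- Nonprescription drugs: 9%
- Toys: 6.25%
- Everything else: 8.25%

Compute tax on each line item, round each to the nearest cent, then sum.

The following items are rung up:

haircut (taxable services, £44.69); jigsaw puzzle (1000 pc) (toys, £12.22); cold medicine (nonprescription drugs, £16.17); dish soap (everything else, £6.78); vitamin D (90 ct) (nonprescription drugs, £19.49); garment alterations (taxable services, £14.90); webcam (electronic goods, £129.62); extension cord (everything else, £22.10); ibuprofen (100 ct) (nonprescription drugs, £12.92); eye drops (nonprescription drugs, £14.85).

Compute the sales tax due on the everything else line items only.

£2.38

Dish soap £6.78: everything else → 8.25% → £0.56
Extension cord £22.10: everything else → 8.25% → £1.82
Tax on everything else = £0.56 + £1.82 = £2.38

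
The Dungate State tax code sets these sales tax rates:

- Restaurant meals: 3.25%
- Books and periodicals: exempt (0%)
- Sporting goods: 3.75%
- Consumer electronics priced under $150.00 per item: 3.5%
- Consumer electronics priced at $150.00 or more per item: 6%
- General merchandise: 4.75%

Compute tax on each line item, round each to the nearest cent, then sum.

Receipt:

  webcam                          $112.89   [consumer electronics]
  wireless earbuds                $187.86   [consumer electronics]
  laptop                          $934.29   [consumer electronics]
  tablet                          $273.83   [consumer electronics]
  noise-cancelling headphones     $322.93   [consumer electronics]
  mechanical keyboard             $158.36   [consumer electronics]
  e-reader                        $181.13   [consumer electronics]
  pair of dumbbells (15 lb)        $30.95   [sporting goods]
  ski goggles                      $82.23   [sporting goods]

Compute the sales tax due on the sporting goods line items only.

$4.24

Pair of dumbbells (15 lb) $30.95: sporting goods → 3.75% → $1.16
Ski goggles $82.23: sporting goods → 3.75% → $3.08
Tax on sporting goods = $1.16 + $3.08 = $4.24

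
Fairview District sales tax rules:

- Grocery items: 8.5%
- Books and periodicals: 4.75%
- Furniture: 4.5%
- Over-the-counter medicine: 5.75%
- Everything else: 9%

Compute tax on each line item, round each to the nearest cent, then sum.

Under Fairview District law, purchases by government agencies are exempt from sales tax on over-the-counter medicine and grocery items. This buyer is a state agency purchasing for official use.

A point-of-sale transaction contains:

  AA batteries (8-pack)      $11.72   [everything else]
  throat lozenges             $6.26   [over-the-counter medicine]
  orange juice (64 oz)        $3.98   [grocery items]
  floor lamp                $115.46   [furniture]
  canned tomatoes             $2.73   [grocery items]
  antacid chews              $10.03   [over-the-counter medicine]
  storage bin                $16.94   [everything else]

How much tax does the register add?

$7.77

AA batteries (8-pack) $11.72: everything else → 9% → $1.05
Throat lozenges $6.26: over-the-counter medicine, buyer-exempt → 0% → $0.00
Orange juice (64 oz) $3.98: grocery items, buyer-exempt → 0% → $0.00
Floor lamp $115.46: furniture → 4.5% → $5.20
Canned tomatoes $2.73: grocery items, buyer-exempt → 0% → $0.00
Antacid chews $10.03: over-the-counter medicine, buyer-exempt → 0% → $0.00
Storage bin $16.94: everything else → 9% → $1.52
Total tax = $1.05 + $5.20 + $1.52 = $7.77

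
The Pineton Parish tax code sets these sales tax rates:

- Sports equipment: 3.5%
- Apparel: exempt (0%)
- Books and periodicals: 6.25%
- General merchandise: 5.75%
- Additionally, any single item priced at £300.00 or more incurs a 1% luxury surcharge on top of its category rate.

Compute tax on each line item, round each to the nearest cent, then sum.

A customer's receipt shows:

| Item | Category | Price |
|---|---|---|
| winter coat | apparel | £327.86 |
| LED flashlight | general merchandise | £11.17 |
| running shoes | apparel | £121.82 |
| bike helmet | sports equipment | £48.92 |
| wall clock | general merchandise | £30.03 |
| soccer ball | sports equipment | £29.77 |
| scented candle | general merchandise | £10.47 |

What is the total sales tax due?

Winter coat £327.86: apparel → 0% + 1% surcharge = 1% → £3.28
LED flashlight £11.17: general merchandise → 5.75% → £0.64
Running shoes £121.82: apparel → 0% → £0.00
Bike helmet £48.92: sports equipment → 3.5% → £1.71
Wall clock £30.03: general merchandise → 5.75% → £1.73
Soccer ball £29.77: sports equipment → 3.5% → £1.04
Scented candle £10.47: general merchandise → 5.75% → £0.60
Total tax = £3.28 + £0.64 + £1.71 + £1.73 + £1.04 + £0.60 = £9.00

£9.00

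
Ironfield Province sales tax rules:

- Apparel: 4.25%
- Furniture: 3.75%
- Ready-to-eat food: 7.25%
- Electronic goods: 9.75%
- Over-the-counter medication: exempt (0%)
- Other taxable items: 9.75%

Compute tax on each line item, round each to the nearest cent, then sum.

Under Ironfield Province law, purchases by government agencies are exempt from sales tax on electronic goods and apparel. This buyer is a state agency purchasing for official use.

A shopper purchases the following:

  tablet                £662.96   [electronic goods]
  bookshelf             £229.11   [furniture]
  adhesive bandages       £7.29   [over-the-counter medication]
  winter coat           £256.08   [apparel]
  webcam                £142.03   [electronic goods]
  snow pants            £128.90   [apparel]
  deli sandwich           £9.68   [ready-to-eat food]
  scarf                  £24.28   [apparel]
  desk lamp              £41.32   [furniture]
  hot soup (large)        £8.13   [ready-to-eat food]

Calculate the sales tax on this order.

Tablet £662.96: electronic goods, buyer-exempt → 0% → £0.00
Bookshelf £229.11: furniture → 3.75% → £8.59
Adhesive bandages £7.29: over-the-counter medication → 0% → £0.00
Winter coat £256.08: apparel, buyer-exempt → 0% → £0.00
Webcam £142.03: electronic goods, buyer-exempt → 0% → £0.00
Snow pants £128.90: apparel, buyer-exempt → 0% → £0.00
Deli sandwich £9.68: ready-to-eat food → 7.25% → £0.70
Scarf £24.28: apparel, buyer-exempt → 0% → £0.00
Desk lamp £41.32: furniture → 3.75% → £1.55
Hot soup (large) £8.13: ready-to-eat food → 7.25% → £0.59
Total tax = £8.59 + £0.70 + £1.55 + £0.59 = £11.43

£11.43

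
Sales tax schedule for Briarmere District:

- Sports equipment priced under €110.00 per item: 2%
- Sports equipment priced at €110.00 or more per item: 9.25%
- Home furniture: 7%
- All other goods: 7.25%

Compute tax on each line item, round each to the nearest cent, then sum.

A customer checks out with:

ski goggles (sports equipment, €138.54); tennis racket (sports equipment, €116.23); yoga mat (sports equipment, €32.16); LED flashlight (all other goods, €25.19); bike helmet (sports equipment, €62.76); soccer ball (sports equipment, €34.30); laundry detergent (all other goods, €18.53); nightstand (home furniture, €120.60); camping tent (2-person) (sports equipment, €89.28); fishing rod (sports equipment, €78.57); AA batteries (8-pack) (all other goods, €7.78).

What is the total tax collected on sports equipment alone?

Ski goggles €138.54: sports equipment, €110.00 or more → 9.25% → €12.81
Tennis racket €116.23: sports equipment, €110.00 or more → 9.25% → €10.75
Yoga mat €32.16: sports equipment, under €110.00 → 2% → €0.64
Bike helmet €62.76: sports equipment, under €110.00 → 2% → €1.26
Soccer ball €34.30: sports equipment, under €110.00 → 2% → €0.69
Camping tent (2-person) €89.28: sports equipment, under €110.00 → 2% → €1.79
Fishing rod €78.57: sports equipment, under €110.00 → 2% → €1.57
Tax on sports equipment = €12.81 + €10.75 + €0.64 + €1.26 + €0.69 + €1.79 + €1.57 = €29.51

€29.51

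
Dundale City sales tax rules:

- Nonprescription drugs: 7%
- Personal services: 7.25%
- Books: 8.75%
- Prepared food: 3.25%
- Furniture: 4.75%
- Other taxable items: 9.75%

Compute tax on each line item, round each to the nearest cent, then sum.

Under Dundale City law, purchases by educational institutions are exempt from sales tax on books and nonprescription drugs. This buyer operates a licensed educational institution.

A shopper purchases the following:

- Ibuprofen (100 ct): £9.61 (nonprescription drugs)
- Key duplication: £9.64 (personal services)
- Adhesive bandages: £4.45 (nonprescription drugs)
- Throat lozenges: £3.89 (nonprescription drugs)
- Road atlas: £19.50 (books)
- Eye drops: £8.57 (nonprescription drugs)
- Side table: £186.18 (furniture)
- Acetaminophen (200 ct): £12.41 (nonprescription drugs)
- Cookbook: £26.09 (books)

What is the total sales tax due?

£9.54

Ibuprofen (100 ct) £9.61: nonprescription drugs, buyer-exempt → 0% → £0.00
Key duplication £9.64: personal services → 7.25% → £0.70
Adhesive bandages £4.45: nonprescription drugs, buyer-exempt → 0% → £0.00
Throat lozenges £3.89: nonprescription drugs, buyer-exempt → 0% → £0.00
Road atlas £19.50: books, buyer-exempt → 0% → £0.00
Eye drops £8.57: nonprescription drugs, buyer-exempt → 0% → £0.00
Side table £186.18: furniture → 4.75% → £8.84
Acetaminophen (200 ct) £12.41: nonprescription drugs, buyer-exempt → 0% → £0.00
Cookbook £26.09: books, buyer-exempt → 0% → £0.00
Total tax = £0.70 + £8.84 = £9.54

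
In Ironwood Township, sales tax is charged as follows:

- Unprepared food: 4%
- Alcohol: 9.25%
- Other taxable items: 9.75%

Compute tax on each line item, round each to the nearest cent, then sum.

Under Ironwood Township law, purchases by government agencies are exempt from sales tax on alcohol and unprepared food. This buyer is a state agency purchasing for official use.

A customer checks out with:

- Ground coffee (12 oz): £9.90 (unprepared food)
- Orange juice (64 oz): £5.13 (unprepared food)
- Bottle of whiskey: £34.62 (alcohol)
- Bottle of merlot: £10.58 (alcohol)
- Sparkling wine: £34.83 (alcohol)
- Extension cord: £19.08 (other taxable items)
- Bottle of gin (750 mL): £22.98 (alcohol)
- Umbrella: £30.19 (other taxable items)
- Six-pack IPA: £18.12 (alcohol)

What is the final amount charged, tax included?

Ground coffee (12 oz) £9.90: unprepared food, buyer-exempt → 0% → £0.00
Orange juice (64 oz) £5.13: unprepared food, buyer-exempt → 0% → £0.00
Bottle of whiskey £34.62: alcohol, buyer-exempt → 0% → £0.00
Bottle of merlot £10.58: alcohol, buyer-exempt → 0% → £0.00
Sparkling wine £34.83: alcohol, buyer-exempt → 0% → £0.00
Extension cord £19.08: other taxable items → 9.75% → £1.86
Bottle of gin (750 mL) £22.98: alcohol, buyer-exempt → 0% → £0.00
Umbrella £30.19: other taxable items → 9.75% → £2.94
Six-pack IPA £18.12: alcohol, buyer-exempt → 0% → £0.00
Subtotal = £185.43; tax = £4.80; total due = £190.23

£190.23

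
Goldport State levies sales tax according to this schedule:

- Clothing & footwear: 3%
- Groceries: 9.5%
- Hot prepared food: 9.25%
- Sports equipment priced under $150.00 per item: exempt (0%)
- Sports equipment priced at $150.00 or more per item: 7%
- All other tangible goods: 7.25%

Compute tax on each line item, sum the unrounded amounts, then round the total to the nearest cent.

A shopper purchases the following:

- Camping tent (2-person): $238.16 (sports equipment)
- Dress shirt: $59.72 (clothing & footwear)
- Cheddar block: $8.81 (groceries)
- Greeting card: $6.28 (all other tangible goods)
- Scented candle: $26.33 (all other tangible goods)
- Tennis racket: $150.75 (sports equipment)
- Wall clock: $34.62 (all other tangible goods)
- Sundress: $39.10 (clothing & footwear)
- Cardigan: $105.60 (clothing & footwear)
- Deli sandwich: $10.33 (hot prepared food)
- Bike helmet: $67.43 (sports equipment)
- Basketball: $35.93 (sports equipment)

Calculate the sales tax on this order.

Camping tent (2-person) $238.16: sports equipment, $150.00 or more → 7% → $16.6712
Dress shirt $59.72: clothing & footwear → 3% → $1.7916
Cheddar block $8.81: groceries → 9.5% → $0.83695
Greeting card $6.28: all other tangible goods → 7.25% → $0.4553
Scented candle $26.33: all other tangible goods → 7.25% → $1.908925
Tennis racket $150.75: sports equipment, $150.00 or more → 7% → $10.5525
Wall clock $34.62: all other tangible goods → 7.25% → $2.50995
Sundress $39.10: clothing & footwear → 3% → $1.173
Cardigan $105.60: clothing & footwear → 3% → $3.168
Deli sandwich $10.33: hot prepared food → 9.25% → $0.955525
Bike helmet $67.43: sports equipment, under $150.00 → 0% → $0.00
Basketball $35.93: sports equipment, under $150.00 → 0% → $0.00
Unrounded tax sum = $40.02295 → $40.02

$40.02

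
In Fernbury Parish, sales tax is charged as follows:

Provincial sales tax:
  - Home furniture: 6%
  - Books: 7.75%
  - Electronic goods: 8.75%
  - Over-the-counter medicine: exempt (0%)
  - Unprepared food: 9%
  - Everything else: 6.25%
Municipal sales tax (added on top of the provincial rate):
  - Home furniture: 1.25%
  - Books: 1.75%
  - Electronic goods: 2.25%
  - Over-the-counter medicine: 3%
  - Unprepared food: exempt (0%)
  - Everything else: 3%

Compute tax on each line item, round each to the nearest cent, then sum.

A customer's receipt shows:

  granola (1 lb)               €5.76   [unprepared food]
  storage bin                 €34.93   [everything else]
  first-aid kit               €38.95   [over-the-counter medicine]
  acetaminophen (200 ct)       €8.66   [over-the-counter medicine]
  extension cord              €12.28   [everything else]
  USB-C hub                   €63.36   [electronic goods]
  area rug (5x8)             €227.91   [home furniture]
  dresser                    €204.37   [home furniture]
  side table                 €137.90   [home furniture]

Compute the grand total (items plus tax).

Granola (1 lb) €5.76: unprepared food → 9% + 0% municipal = 9% → €0.52
Storage bin €34.93: everything else → 6.25% + 3% municipal = 9.25% → €3.23
First-aid kit €38.95: over-the-counter medicine → 0% + 3% municipal = 3% → €1.17
Acetaminophen (200 ct) €8.66: over-the-counter medicine → 0% + 3% municipal = 3% → €0.26
Extension cord €12.28: everything else → 6.25% + 3% municipal = 9.25% → €1.14
USB-C hub €63.36: electronic goods → 8.75% + 2.25% municipal = 11% → €6.97
Area rug (5x8) €227.91: home furniture → 6% + 1.25% municipal = 7.25% → €16.52
Dresser €204.37: home furniture → 6% + 1.25% municipal = 7.25% → €14.82
Side table €137.90: home furniture → 6% + 1.25% municipal = 7.25% → €10.00
Subtotal = €734.12; tax = €54.63; total due = €788.75

€788.75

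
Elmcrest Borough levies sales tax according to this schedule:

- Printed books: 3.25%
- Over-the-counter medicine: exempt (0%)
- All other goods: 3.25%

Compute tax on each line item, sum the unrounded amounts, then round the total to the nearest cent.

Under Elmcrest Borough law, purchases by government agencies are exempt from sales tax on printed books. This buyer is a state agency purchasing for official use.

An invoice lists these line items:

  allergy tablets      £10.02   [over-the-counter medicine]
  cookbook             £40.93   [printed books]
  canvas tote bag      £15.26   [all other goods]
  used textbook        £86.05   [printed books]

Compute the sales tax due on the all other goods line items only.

£0.50

Canvas tote bag £15.26: all other goods → 3.25% → £0.49595
Tax on all other goods: unrounded sum = £0.49595 → £0.50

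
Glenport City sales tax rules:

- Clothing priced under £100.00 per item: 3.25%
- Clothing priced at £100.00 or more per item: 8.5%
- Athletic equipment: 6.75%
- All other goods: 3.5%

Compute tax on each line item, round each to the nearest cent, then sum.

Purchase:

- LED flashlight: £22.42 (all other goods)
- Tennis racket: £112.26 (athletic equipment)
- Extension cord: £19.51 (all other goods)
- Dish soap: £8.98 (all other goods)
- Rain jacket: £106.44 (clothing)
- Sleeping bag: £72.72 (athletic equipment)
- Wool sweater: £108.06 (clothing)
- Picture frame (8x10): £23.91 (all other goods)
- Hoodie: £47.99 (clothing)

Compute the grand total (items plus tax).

LED flashlight £22.42: all other goods → 3.5% → £0.78
Tennis racket £112.26: athletic equipment → 6.75% → £7.58
Extension cord £19.51: all other goods → 3.5% → £0.68
Dish soap £8.98: all other goods → 3.5% → £0.31
Rain jacket £106.44: clothing, £100.00 or more → 8.5% → £9.05
Sleeping bag £72.72: athletic equipment → 6.75% → £4.91
Wool sweater £108.06: clothing, £100.00 or more → 8.5% → £9.19
Picture frame (8x10) £23.91: all other goods → 3.5% → £0.84
Hoodie £47.99: clothing, under £100.00 → 3.25% → £1.56
Subtotal = £522.29; tax = £34.90; total due = £557.19

£557.19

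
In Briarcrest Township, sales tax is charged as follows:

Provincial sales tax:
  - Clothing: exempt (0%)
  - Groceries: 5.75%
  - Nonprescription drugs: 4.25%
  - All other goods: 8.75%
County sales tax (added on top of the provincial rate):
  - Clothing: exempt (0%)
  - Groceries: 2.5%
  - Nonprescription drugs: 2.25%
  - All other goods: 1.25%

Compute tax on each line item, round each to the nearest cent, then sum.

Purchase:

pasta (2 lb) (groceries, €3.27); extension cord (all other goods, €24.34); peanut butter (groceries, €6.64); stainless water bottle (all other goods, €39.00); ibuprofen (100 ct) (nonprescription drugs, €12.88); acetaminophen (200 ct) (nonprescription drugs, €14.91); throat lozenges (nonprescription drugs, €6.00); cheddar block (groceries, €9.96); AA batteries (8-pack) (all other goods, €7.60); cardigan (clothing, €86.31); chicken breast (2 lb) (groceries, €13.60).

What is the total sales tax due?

€12.05

Pasta (2 lb) €3.27: groceries → 5.75% + 2.5% county = 8.25% → €0.27
Extension cord €24.34: all other goods → 8.75% + 1.25% county = 10% → €2.43
Peanut butter €6.64: groceries → 5.75% + 2.5% county = 8.25% → €0.55
Stainless water bottle €39.00: all other goods → 8.75% + 1.25% county = 10% → €3.90
Ibuprofen (100 ct) €12.88: nonprescription drugs → 4.25% + 2.25% county = 6.5% → €0.84
Acetaminophen (200 ct) €14.91: nonprescription drugs → 4.25% + 2.25% county = 6.5% → €0.97
Throat lozenges €6.00: nonprescription drugs → 4.25% + 2.25% county = 6.5% → €0.39
Cheddar block €9.96: groceries → 5.75% + 2.5% county = 8.25% → €0.82
AA batteries (8-pack) €7.60: all other goods → 8.75% + 1.25% county = 10% → €0.76
Cardigan €86.31: clothing → 0% + 0% county = 0% → €0.00
Chicken breast (2 lb) €13.60: groceries → 5.75% + 2.5% county = 8.25% → €1.12
Total tax = €0.27 + €2.43 + €0.55 + €3.90 + €0.84 + €0.97 + €0.39 + €0.82 + €0.76 + €1.12 = €12.05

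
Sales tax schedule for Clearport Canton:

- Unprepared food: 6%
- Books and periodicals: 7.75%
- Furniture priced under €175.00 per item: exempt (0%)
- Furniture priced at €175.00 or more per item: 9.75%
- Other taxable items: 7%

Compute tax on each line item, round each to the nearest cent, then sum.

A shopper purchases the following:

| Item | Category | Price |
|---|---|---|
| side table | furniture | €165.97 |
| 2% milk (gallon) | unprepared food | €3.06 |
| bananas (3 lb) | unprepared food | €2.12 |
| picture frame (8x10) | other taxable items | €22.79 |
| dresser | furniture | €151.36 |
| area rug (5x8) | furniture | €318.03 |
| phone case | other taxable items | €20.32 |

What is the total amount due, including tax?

Side table €165.97: furniture, under €175.00 → 0% → €0.00
2% milk (gallon) €3.06: unprepared food → 6% → €0.18
Bananas (3 lb) €2.12: unprepared food → 6% → €0.13
Picture frame (8x10) €22.79: other taxable items → 7% → €1.60
Dresser €151.36: furniture, under €175.00 → 0% → €0.00
Area rug (5x8) €318.03: furniture, €175.00 or more → 9.75% → €31.01
Phone case €20.32: other taxable items → 7% → €1.42
Subtotal = €683.65; tax = €34.34; total due = €717.99

€717.99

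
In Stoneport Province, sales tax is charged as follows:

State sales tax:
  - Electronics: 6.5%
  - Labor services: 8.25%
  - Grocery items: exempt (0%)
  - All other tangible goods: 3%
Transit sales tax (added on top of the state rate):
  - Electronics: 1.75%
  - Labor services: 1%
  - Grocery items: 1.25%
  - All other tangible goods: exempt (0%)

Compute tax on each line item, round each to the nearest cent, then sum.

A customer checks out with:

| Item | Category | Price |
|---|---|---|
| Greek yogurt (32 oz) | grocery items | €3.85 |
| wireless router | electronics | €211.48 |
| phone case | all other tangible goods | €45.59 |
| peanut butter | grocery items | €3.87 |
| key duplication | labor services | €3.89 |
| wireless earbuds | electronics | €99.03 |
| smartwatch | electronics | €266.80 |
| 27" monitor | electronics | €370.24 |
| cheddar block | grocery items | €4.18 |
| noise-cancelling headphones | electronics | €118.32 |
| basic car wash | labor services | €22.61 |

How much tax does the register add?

€91.90

Greek yogurt (32 oz) €3.85: grocery items → 0% + 1.25% transit = 1.25% → €0.05
Wireless router €211.48: electronics → 6.5% + 1.75% transit = 8.25% → €17.45
Phone case €45.59: all other tangible goods → 3% + 0% transit = 3% → €1.37
Peanut butter €3.87: grocery items → 0% + 1.25% transit = 1.25% → €0.05
Key duplication €3.89: labor services → 8.25% + 1% transit = 9.25% → €0.36
Wireless earbuds €99.03: electronics → 6.5% + 1.75% transit = 8.25% → €8.17
Smartwatch €266.80: electronics → 6.5% + 1.75% transit = 8.25% → €22.01
27" monitor €370.24: electronics → 6.5% + 1.75% transit = 8.25% → €30.54
Cheddar block €4.18: grocery items → 0% + 1.25% transit = 1.25% → €0.05
Noise-cancelling headphones €118.32: electronics → 6.5% + 1.75% transit = 8.25% → €9.76
Basic car wash €22.61: labor services → 8.25% + 1% transit = 9.25% → €2.09
Total tax = €0.05 + €17.45 + €1.37 + €0.05 + €0.36 + €8.17 + €22.01 + €30.54 + €0.05 + €9.76 + €2.09 = €91.90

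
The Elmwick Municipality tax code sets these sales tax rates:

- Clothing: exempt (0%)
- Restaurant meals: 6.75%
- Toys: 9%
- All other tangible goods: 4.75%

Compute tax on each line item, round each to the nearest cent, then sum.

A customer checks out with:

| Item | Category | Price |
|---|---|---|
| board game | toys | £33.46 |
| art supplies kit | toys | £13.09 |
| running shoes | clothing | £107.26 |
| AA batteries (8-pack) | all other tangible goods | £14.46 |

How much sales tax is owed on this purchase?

Board game £33.46: toys → 9% → £3.01
Art supplies kit £13.09: toys → 9% → £1.18
Running shoes £107.26: clothing → 0% → £0.00
AA batteries (8-pack) £14.46: all other tangible goods → 4.75% → £0.69
Total tax = £3.01 + £1.18 + £0.69 = £4.88

£4.88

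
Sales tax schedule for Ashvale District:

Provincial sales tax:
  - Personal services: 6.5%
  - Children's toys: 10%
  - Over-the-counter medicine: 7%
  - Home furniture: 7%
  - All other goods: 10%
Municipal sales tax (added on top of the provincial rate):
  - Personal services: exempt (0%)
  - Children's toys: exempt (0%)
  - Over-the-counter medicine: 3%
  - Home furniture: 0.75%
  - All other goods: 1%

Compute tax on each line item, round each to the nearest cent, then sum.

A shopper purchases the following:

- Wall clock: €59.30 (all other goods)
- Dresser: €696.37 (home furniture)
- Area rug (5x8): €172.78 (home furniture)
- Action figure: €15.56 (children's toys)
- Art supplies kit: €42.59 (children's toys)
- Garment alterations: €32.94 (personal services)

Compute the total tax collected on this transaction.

Wall clock €59.30: all other goods → 10% + 1% municipal = 11% → €6.52
Dresser €696.37: home furniture → 7% + 0.75% municipal = 7.75% → €53.97
Area rug (5x8) €172.78: home furniture → 7% + 0.75% municipal = 7.75% → €13.39
Action figure €15.56: children's toys → 10% + 0% municipal = 10% → €1.56
Art supplies kit €42.59: children's toys → 10% + 0% municipal = 10% → €4.26
Garment alterations €32.94: personal services → 6.5% + 0% municipal = 6.5% → €2.14
Total tax = €6.52 + €53.97 + €13.39 + €1.56 + €4.26 + €2.14 = €81.84

€81.84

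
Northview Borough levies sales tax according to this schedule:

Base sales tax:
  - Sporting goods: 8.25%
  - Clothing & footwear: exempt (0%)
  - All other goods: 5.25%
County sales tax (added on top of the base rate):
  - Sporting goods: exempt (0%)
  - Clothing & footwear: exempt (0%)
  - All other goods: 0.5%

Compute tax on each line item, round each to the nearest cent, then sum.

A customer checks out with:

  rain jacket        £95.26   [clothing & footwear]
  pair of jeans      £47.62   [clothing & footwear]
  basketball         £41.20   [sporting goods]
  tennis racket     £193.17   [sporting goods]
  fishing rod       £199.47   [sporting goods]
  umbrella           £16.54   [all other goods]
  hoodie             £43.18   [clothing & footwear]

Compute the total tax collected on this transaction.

Rain jacket £95.26: clothing & footwear → 0% + 0% county = 0% → £0.00
Pair of jeans £47.62: clothing & footwear → 0% + 0% county = 0% → £0.00
Basketball £41.20: sporting goods → 8.25% + 0% county = 8.25% → £3.40
Tennis racket £193.17: sporting goods → 8.25% + 0% county = 8.25% → £15.94
Fishing rod £199.47: sporting goods → 8.25% + 0% county = 8.25% → £16.46
Umbrella £16.54: all other goods → 5.25% + 0.5% county = 5.75% → £0.95
Hoodie £43.18: clothing & footwear → 0% + 0% county = 0% → £0.00
Total tax = £3.40 + £15.94 + £16.46 + £0.95 = £36.75

£36.75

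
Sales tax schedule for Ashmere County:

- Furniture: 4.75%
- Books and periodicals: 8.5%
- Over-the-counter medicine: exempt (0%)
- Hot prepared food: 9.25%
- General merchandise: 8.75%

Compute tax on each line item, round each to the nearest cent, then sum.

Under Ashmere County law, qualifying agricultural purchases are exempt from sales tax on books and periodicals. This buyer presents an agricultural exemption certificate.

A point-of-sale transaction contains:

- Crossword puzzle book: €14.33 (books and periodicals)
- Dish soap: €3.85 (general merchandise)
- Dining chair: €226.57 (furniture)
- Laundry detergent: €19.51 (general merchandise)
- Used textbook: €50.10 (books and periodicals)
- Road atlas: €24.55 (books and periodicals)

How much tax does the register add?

Crossword puzzle book €14.33: books and periodicals, buyer-exempt → 0% → €0.00
Dish soap €3.85: general merchandise → 8.75% → €0.34
Dining chair €226.57: furniture → 4.75% → €10.76
Laundry detergent €19.51: general merchandise → 8.75% → €1.71
Used textbook €50.10: books and periodicals, buyer-exempt → 0% → €0.00
Road atlas €24.55: books and periodicals, buyer-exempt → 0% → €0.00
Total tax = €0.34 + €10.76 + €1.71 = €12.81

€12.81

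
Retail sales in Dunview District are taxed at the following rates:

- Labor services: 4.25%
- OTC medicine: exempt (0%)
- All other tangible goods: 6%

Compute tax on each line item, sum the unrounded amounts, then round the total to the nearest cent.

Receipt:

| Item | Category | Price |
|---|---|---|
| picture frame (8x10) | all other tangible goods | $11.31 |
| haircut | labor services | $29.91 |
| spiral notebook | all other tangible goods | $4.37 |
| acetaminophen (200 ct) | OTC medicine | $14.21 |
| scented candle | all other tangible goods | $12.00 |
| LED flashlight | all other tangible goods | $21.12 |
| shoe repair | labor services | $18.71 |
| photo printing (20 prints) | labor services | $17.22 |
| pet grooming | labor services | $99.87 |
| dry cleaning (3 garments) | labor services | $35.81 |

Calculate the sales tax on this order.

$11.49

Picture frame (8x10) $11.31: all other tangible goods → 6% → $0.6786
Haircut $29.91: labor services → 4.25% → $1.271175
Spiral notebook $4.37: all other tangible goods → 6% → $0.2622
Acetaminophen (200 ct) $14.21: OTC medicine → 0% → $0.00
Scented candle $12.00: all other tangible goods → 6% → $0.72
LED flashlight $21.12: all other tangible goods → 6% → $1.2672
Shoe repair $18.71: labor services → 4.25% → $0.795175
Photo printing (20 prints) $17.22: labor services → 4.25% → $0.73185
Pet grooming $99.87: labor services → 4.25% → $4.244475
Dry cleaning (3 garments) $35.81: labor services → 4.25% → $1.521925
Unrounded tax sum = $11.4926 → $11.49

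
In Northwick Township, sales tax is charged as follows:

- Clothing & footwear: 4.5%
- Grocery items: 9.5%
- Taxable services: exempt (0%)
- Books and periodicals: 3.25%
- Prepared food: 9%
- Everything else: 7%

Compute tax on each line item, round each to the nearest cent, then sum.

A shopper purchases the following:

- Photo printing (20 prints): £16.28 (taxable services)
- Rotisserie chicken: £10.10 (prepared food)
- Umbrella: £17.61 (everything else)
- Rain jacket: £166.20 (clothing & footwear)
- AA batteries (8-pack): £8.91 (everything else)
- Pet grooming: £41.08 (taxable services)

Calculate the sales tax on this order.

Photo printing (20 prints) £16.28: taxable services → 0% → £0.00
Rotisserie chicken £10.10: prepared food → 9% → £0.91
Umbrella £17.61: everything else → 7% → £1.23
Rain jacket £166.20: clothing & footwear → 4.5% → £7.48
AA batteries (8-pack) £8.91: everything else → 7% → £0.62
Pet grooming £41.08: taxable services → 0% → £0.00
Total tax = £0.91 + £1.23 + £7.48 + £0.62 = £10.24

£10.24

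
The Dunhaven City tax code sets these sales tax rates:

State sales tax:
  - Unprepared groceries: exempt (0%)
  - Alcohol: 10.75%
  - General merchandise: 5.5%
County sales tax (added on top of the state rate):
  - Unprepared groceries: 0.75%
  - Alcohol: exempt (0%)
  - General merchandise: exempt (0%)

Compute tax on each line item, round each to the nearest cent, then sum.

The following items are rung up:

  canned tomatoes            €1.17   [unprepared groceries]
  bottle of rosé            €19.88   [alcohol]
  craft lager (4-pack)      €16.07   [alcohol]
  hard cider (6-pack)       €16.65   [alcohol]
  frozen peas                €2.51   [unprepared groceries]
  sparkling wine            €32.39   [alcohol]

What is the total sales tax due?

Canned tomatoes €1.17: unprepared groceries → 0% + 0.75% county = 0.75% → €0.01
Bottle of rosé €19.88: alcohol → 10.75% + 0% county = 10.75% → €2.14
Craft lager (4-pack) €16.07: alcohol → 10.75% + 0% county = 10.75% → €1.73
Hard cider (6-pack) €16.65: alcohol → 10.75% + 0% county = 10.75% → €1.79
Frozen peas €2.51: unprepared groceries → 0% + 0.75% county = 0.75% → €0.02
Sparkling wine €32.39: alcohol → 10.75% + 0% county = 10.75% → €3.48
Total tax = €0.01 + €2.14 + €1.73 + €1.79 + €0.02 + €3.48 = €9.17

€9.17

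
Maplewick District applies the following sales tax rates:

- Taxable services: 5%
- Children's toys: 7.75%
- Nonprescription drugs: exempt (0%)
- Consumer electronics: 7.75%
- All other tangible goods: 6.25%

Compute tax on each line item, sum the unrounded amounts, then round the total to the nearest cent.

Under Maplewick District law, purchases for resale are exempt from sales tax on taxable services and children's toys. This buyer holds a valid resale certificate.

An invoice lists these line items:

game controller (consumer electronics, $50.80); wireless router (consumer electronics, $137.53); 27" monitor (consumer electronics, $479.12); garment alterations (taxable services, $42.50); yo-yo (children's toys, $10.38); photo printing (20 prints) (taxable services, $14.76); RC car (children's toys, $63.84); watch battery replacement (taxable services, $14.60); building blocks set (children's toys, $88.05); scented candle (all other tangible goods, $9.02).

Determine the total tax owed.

Game controller $50.80: consumer electronics → 7.75% → $3.937
Wireless router $137.53: consumer electronics → 7.75% → $10.658575
27" monitor $479.12: consumer electronics → 7.75% → $37.1318
Garment alterations $42.50: taxable services, buyer-exempt → 0% → $0.00
Yo-yo $10.38: children's toys, buyer-exempt → 0% → $0.00
Photo printing (20 prints) $14.76: taxable services, buyer-exempt → 0% → $0.00
RC car $63.84: children's toys, buyer-exempt → 0% → $0.00
Watch battery replacement $14.60: taxable services, buyer-exempt → 0% → $0.00
Building blocks set $88.05: children's toys, buyer-exempt → 0% → $0.00
Scented candle $9.02: all other tangible goods → 6.25% → $0.56375
Unrounded tax sum = $52.291125 → $52.29

$52.29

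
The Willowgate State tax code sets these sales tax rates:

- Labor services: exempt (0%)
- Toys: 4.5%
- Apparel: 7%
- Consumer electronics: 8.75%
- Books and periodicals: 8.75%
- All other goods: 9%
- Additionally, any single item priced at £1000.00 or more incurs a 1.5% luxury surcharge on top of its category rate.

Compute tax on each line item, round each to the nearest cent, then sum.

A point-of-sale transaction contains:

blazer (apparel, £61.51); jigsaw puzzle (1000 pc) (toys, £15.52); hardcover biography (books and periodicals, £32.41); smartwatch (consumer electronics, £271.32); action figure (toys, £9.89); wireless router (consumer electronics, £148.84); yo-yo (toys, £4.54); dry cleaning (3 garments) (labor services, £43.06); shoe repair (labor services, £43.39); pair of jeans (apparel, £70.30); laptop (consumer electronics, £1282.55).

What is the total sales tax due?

£181.64

Blazer £61.51: apparel → 7% → £4.31
Jigsaw puzzle (1000 pc) £15.52: toys → 4.5% → £0.70
Hardcover biography £32.41: books and periodicals → 8.75% → £2.84
Smartwatch £271.32: consumer electronics → 8.75% → £23.74
Action figure £9.89: toys → 4.5% → £0.45
Wireless router £148.84: consumer electronics → 8.75% → £13.02
Yo-yo £4.54: toys → 4.5% → £0.20
Dry cleaning (3 garments) £43.06: labor services → 0% → £0.00
Shoe repair £43.39: labor services → 0% → £0.00
Pair of jeans £70.30: apparel → 7% → £4.92
Laptop £1282.55: consumer electronics → 8.75% + 1.5% surcharge = 10.25% → £131.46
Total tax = £4.31 + £0.70 + £2.84 + £23.74 + £0.45 + £13.02 + £0.20 + £4.92 + £131.46 = £181.64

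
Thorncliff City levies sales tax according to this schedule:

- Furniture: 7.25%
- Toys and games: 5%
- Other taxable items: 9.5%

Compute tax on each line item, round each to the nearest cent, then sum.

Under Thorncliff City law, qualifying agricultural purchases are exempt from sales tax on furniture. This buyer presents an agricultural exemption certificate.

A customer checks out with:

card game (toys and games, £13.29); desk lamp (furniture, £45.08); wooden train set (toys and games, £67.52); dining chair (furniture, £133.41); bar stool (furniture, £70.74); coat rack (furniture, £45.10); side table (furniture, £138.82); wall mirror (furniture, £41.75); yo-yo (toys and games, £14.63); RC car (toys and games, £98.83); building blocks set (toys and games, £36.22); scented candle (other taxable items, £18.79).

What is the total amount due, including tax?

Card game £13.29: toys and games → 5% → £0.66
Desk lamp £45.08: furniture, buyer-exempt → 0% → £0.00
Wooden train set £67.52: toys and games → 5% → £3.38
Dining chair £133.41: furniture, buyer-exempt → 0% → £0.00
Bar stool £70.74: furniture, buyer-exempt → 0% → £0.00
Coat rack £45.10: furniture, buyer-exempt → 0% → £0.00
Side table £138.82: furniture, buyer-exempt → 0% → £0.00
Wall mirror £41.75: furniture, buyer-exempt → 0% → £0.00
Yo-yo £14.63: toys and games → 5% → £0.73
RC car £98.83: toys and games → 5% → £4.94
Building blocks set £36.22: toys and games → 5% → £1.81
Scented candle £18.79: other taxable items → 9.5% → £1.79
Subtotal = £724.18; tax = £13.31; total due = £737.49

£737.49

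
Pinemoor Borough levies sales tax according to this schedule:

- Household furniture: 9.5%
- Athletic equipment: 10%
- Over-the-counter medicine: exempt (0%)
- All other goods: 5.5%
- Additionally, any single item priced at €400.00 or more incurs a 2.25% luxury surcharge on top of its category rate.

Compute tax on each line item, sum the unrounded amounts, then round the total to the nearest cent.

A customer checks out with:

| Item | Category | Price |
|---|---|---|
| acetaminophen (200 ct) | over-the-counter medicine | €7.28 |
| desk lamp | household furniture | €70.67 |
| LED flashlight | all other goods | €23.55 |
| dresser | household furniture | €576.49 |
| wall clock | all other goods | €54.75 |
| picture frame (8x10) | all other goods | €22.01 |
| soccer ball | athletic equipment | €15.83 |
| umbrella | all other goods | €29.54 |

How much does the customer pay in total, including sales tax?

Acetaminophen (200 ct) €7.28: over-the-counter medicine → 0% → €0.00
Desk lamp €70.67: household furniture → 9.5% → €6.71365
LED flashlight €23.55: all other goods → 5.5% → €1.29525
Dresser €576.49: household furniture → 9.5% + 2.25% surcharge = 11.75% → €67.737575
Wall clock €54.75: all other goods → 5.5% → €3.01125
Picture frame (8x10) €22.01: all other goods → 5.5% → €1.21055
Soccer ball €15.83: athletic equipment → 10% → €1.583
Umbrella €29.54: all other goods → 5.5% → €1.6247
Subtotal = €800.12; unrounded tax = €83.175975 → €83.18; total due = €883.30

€883.30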